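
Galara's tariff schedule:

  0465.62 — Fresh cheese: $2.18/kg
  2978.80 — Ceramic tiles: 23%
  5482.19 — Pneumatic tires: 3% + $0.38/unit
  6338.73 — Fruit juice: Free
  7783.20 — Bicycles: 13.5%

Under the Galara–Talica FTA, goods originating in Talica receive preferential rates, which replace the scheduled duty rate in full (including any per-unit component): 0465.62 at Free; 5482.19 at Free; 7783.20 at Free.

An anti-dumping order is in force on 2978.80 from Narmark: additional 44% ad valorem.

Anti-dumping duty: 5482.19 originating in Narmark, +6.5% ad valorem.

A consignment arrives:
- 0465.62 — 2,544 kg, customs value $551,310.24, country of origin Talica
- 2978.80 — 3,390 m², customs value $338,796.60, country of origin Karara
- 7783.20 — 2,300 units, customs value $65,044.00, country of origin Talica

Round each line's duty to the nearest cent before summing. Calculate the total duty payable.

$77,923.22

Line 1 (0465.62, Talica, 2,544 kg, $551,310.24):
Base rate for 0465.62 is $2.18/kg.
Origin Talica qualifies under the Galara–Talica agreement and 0465.62 is covered: preferential rate Free applies instead.
Duty = $551,310.24 × 0% = $0.00.
Line 2 (2978.80, Karara, 3,390 m², $338,796.60):
Base rate for 2978.80 is 23%.
The additional-duty order on 2978.80 targets Narmark, not Karara; it does not apply.
Duty = $338,796.60 × 23% = $77,923.22.
Line 3 (7783.20, Talica, 2,300 units, $65,044.00):
Base rate for 7783.20 is 13.5%.
Origin Talica qualifies under the Galara–Talica agreement and 7783.20 is covered: preferential rate Free applies instead.
Duty = $65,044.00 × 0% = $0.00.
Total = $0.00 + $77,923.22 + $0.00 = $77,923.22.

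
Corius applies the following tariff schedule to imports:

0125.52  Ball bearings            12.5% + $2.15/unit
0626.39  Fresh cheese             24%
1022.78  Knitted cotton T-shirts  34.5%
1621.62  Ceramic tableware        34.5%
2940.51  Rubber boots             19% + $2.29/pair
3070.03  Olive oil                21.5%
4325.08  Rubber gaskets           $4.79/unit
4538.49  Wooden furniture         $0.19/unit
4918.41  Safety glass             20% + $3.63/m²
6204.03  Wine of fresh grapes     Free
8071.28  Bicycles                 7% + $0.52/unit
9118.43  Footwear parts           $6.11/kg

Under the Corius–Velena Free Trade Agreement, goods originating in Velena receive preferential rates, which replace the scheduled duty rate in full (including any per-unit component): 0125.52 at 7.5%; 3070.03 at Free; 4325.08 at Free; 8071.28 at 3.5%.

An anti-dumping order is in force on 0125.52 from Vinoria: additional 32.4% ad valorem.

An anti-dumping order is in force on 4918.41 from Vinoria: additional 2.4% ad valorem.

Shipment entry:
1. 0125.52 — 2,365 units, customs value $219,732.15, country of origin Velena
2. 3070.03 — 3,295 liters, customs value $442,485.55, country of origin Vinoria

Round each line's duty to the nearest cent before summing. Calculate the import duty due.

$111,614.30

Line 1 (0125.52, Velena, 2,365 units, $219,732.15):
Base rate for 0125.52 is 12.5% + $2.15/unit.
Origin Velena qualifies under the Corius–Velena agreement and 0125.52 is covered: preferential rate 7.5% applies instead.
The additional-duty order on 0125.52 targets Vinoria, not Velena; it does not apply.
Duty = $219,732.15 × 7.5% = $16,479.91.
Line 2 (3070.03, Vinoria, 3,295 liters, $442,485.55):
Base rate for 3070.03 is 21.5%.
3070.03 has an FTA preferential rate, but origin Vinoria is not Velena; base rate stands.
Duty = $442,485.55 × 21.5% = $95,134.39.
Total = $16,479.91 + $95,134.39 = $111,614.30.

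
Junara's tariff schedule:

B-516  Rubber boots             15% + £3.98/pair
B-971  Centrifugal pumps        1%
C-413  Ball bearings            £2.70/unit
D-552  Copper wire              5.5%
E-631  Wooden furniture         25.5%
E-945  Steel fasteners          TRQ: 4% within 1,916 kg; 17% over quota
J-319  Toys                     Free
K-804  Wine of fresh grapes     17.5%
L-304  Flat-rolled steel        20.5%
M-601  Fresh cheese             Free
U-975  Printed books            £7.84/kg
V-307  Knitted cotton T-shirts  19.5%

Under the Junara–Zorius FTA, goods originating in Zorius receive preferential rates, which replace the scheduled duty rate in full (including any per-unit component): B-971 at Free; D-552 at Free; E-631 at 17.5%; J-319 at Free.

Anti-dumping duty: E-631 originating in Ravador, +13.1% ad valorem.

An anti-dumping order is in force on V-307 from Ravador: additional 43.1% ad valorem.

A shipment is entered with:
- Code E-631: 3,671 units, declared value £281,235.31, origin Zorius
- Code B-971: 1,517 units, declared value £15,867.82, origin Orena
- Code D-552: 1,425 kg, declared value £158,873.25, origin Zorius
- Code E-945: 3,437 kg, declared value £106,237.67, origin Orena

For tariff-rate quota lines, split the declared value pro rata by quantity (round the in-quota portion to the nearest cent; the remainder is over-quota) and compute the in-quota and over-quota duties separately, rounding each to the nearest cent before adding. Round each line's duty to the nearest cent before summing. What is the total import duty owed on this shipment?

Line 1 (E-631, Zorius, 3,671 units, £281,235.31):
Base rate for E-631 is 25.5%.
Origin Zorius qualifies under the Junara–Zorius agreement and E-631 is covered: preferential rate 17.5% applies instead.
The additional-duty order on E-631 targets Ravador, not Zorius; it does not apply.
Duty = £281,235.31 × 17.5% = £49,216.18.
Line 2 (B-971, Orena, 1,517 units, £15,867.82):
Base rate for B-971 is 1%.
B-971 has an FTA preferential rate, but origin Orena is not Zorius; base rate stands.
Duty = £15,867.82 × 1% = £158.68.
Line 3 (D-552, Zorius, 1,425 kg, £158,873.25):
Base rate for D-552 is 5.5%.
Origin Zorius qualifies under the Junara–Zorius agreement and D-552 is covered: preferential rate Free applies instead.
Duty = £158,873.25 × 0% = £0.00.
Line 4 (E-945, Orena, 3,437 kg, £106,237.67):
Code E-945 is under a tariff-rate quota (threshold 1,916 kg). In-quota: 1,916 kg at 4%; over-quota: 1,521 kg at 17%.
Pro-rata value split: in-quota = £106,237.67 × 1,916/3,437 = £59,223.56; over-quota = £106,237.67 − £59,223.56 = £47,014.11.
In-quota duty = £59,223.56 × 4% = £2,368.94. Over-quota duty = £47,014.11 × 17% = £7,992.40.
Line duty = £2,368.94 + £7,992.40 = £10,361.34.
Total = £49,216.18 + £158.68 + £0.00 + £10,361.34 = £59,736.20.

£59,736.20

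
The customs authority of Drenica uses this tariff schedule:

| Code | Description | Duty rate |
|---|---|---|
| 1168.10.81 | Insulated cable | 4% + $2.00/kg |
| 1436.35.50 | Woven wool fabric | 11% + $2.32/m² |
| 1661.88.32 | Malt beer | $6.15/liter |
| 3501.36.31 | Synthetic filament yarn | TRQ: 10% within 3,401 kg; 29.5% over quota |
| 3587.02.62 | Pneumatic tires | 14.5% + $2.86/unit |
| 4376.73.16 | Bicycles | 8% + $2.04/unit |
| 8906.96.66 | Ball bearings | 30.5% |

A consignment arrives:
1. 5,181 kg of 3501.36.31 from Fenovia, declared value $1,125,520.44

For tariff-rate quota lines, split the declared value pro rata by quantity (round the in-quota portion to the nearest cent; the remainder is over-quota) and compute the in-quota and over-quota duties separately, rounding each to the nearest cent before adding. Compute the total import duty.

Line 1 (3501.36.31, Fenovia, 5,181 kg, $1,125,520.44):
Code 3501.36.31 is under a tariff-rate quota (threshold 3,401 kg). In-quota: 3,401 kg at 10%; over-quota: 1,780 kg at 29.5%.
Pro-rata value split: in-quota = $1,125,520.44 × 3,401/5,181 = $738,833.24; over-quota = $1,125,520.44 − $738,833.24 = $386,687.20.
In-quota duty = $738,833.24 × 10% = $73,883.32. Over-quota duty = $386,687.20 × 29.5% = $114,072.72.
Line duty = $73,883.32 + $114,072.72 = $187,956.04.

$187,956.04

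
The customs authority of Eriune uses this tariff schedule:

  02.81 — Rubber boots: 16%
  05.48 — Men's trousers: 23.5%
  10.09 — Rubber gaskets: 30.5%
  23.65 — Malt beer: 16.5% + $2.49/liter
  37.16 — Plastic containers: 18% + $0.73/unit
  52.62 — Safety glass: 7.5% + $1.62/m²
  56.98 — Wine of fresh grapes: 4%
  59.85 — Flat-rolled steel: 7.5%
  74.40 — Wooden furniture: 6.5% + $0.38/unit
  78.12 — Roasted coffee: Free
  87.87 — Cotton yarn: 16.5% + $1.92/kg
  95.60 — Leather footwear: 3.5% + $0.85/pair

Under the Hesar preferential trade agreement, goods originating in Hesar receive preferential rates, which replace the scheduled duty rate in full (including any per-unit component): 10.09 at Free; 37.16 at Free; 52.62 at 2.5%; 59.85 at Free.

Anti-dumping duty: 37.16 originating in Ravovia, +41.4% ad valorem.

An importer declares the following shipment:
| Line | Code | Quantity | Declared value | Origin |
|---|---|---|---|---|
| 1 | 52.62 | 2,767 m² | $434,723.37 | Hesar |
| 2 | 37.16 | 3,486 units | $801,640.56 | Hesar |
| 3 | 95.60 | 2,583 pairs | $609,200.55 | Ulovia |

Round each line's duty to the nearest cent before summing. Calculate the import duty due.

$34,385.65

Line 1 (52.62, Hesar, 2,767 m², $434,723.37):
Base rate for 52.62 is 7.5% + $1.62/m².
Origin Hesar qualifies under the Eriune–Hesar agreement and 52.62 is covered: preferential rate 2.5% applies instead.
Duty = $434,723.37 × 2.5% = $10,868.08.
Line 2 (37.16, Hesar, 3,486 units, $801,640.56):
Base rate for 37.16 is 18% + $0.73/unit.
Origin Hesar qualifies under the Eriune–Hesar agreement and 37.16 is covered: preferential rate Free applies instead.
The additional-duty order on 37.16 targets Ravovia, not Hesar; it does not apply.
Duty = $801,640.56 × 0% = $0.00.
Line 3 (95.60, Ulovia, 2,583 pairs, $609,200.55):
Base rate for 95.60 is 3.5% + $0.85/pair.
Duty = $609,200.55 × 3.5% + 2,583 × $0.85 = $23,517.57.
Total = $10,868.08 + $0.00 + $23,517.57 = $34,385.65.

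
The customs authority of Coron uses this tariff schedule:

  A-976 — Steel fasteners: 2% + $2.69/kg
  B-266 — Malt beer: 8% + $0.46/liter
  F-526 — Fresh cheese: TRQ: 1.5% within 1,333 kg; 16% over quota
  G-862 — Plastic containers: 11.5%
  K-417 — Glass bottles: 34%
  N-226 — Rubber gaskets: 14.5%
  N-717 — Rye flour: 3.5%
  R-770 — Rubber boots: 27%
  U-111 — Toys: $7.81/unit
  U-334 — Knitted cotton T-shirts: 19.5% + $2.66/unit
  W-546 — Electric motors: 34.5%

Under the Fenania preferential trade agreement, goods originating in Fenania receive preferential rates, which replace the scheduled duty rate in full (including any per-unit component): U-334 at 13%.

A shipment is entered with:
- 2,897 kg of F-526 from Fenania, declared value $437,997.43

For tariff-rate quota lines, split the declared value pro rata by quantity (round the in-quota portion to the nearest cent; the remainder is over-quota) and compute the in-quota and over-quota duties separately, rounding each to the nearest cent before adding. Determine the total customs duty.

Line 1 (F-526, Fenania, 2,897 kg, $437,997.43):
Code F-526 is under a tariff-rate quota (threshold 1,333 kg). In-quota: 1,333 kg at 1.5%; over-quota: 1,564 kg at 16%.
Pro-rata value split: in-quota = $437,997.43 × 1,333/2,897 = $201,536.27; over-quota = $437,997.43 − $201,536.27 = $236,461.16.
In-quota duty = $201,536.27 × 1.5% = $3,023.04. Over-quota duty = $236,461.16 × 16% = $37,833.79.
Line duty = $3,023.04 + $37,833.79 = $40,856.83.

$40,856.83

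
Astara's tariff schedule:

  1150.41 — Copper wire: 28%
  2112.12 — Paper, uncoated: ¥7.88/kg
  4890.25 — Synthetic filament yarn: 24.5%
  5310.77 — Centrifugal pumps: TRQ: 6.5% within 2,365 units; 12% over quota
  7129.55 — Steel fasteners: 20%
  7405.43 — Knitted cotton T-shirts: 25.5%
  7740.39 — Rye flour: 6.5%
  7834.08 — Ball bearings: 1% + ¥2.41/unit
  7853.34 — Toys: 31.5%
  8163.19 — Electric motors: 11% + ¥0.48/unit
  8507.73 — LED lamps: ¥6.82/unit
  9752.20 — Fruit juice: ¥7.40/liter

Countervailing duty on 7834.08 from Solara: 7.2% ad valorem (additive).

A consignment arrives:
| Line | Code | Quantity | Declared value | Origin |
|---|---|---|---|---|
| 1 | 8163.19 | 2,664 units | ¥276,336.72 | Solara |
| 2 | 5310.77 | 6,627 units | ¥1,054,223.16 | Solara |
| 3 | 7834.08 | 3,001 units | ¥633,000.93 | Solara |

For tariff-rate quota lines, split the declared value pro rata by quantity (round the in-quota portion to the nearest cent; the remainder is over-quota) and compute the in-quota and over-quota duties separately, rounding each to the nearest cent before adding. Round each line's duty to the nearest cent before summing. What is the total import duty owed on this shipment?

¥196,628.70

Line 1 (8163.19, Solara, 2,664 units, ¥276,336.72):
Base rate for 8163.19 is 11% + ¥0.48/unit.
Duty = ¥276,336.72 × 11% + 2,664 × ¥0.48 = ¥31,675.76.
Line 2 (5310.77, Solara, 6,627 units, ¥1,054,223.16):
Code 5310.77 is under a tariff-rate quota (threshold 2,365 units). In-quota: 2,365 units at 6.5%; over-quota: 4,262 units at 12%.
Pro-rata value split: in-quota = ¥1,054,223.16 × 2,365/6,627 = ¥376,224.20; over-quota = ¥1,054,223.16 − ¥376,224.20 = ¥677,998.96.
In-quota duty = ¥376,224.20 × 6.5% = ¥24,454.57. Over-quota duty = ¥677,998.96 × 12% = ¥81,359.88.
Line duty = ¥24,454.57 + ¥81,359.88 = ¥105,814.45.
Line 3 (7834.08, Solara, 3,001 units, ¥633,000.93):
Base rate for 7834.08 is 1% + ¥2.41/unit.
Additional duty on 7834.08 from Solara: +7.2%. Applied ad valorem rate: 1% + 7.2% = 8.2%.
Duty = ¥633,000.93 × 8.2% + 3,001 × ¥2.41 = ¥59,138.49.
Total = ¥31,675.76 + ¥105,814.45 + ¥59,138.49 = ¥196,628.70.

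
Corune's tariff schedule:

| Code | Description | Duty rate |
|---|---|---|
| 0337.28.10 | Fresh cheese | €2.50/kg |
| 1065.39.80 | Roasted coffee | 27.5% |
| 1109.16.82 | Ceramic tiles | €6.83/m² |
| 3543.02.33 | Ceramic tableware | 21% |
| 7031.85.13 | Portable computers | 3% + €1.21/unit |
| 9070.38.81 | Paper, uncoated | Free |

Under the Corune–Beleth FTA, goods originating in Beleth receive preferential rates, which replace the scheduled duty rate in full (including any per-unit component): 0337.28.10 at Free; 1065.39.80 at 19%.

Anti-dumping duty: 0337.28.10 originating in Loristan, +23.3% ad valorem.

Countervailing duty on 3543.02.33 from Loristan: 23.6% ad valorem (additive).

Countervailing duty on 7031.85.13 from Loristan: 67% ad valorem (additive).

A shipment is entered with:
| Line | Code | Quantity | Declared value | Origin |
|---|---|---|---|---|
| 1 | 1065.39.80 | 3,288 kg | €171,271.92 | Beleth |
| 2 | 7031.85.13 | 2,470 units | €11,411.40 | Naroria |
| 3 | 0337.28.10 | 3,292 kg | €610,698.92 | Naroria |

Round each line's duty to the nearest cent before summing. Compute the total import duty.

€44,102.70

Line 1 (1065.39.80, Beleth, 3,288 kg, €171,271.92):
Base rate for 1065.39.80 is 27.5%.
Origin Beleth qualifies under the Corune–Beleth agreement and 1065.39.80 is covered: preferential rate 19% applies instead.
Duty = €171,271.92 × 19% = €32,541.66.
Line 2 (7031.85.13, Naroria, 2,470 units, €11,411.40):
Base rate for 7031.85.13 is 3% + €1.21/unit.
The additional-duty order on 7031.85.13 targets Loristan, not Naroria; it does not apply.
Duty = €11,411.40 × 3% + 2,470 × €1.21 = €3,331.04.
Line 3 (0337.28.10, Naroria, 3,292 kg, €610,698.92):
Base rate for 0337.28.10 is €2.50/kg.
0337.28.10 has an FTA preferential rate, but origin Naroria is not Beleth; base rate stands.
The additional-duty order on 0337.28.10 targets Loristan, not Naroria; it does not apply.
Duty = 3,292 × €2.50 = €8,230.00.
Total = €32,541.66 + €3,331.04 + €8,230.00 = €44,102.70.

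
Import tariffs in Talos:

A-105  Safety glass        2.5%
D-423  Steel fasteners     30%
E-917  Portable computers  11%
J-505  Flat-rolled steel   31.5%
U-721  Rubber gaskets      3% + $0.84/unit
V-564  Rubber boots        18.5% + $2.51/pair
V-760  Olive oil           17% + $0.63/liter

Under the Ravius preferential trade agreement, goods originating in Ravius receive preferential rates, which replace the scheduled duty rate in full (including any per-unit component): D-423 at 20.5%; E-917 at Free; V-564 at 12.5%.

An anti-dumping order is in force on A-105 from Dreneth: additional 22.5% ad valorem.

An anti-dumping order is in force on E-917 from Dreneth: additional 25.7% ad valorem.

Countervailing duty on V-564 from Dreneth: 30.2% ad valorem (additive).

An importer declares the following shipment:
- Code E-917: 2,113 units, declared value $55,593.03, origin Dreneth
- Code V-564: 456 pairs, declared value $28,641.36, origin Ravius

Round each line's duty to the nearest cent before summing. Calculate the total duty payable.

$23,982.81

Line 1 (E-917, Dreneth, 2,113 units, $55,593.03):
Base rate for E-917 is 11%.
E-917 has an FTA preferential rate, but origin Dreneth is not Ravius; base rate stands.
Additional duty on E-917 from Dreneth: +25.7%. Applied ad valorem rate: 11% + 25.7% = 36.7%.
Duty = $55,593.03 × 36.7% = $20,402.64.
Line 2 (V-564, Ravius, 456 pairs, $28,641.36):
Base rate for V-564 is 18.5% + $2.51/pair.
Origin Ravius qualifies under the Talos–Ravius agreement and V-564 is covered: preferential rate 12.5% applies instead.
The additional-duty order on V-564 targets Dreneth, not Ravius; it does not apply.
Duty = $28,641.36 × 12.5% = $3,580.17.
Total = $20,402.64 + $3,580.17 = $23,982.81.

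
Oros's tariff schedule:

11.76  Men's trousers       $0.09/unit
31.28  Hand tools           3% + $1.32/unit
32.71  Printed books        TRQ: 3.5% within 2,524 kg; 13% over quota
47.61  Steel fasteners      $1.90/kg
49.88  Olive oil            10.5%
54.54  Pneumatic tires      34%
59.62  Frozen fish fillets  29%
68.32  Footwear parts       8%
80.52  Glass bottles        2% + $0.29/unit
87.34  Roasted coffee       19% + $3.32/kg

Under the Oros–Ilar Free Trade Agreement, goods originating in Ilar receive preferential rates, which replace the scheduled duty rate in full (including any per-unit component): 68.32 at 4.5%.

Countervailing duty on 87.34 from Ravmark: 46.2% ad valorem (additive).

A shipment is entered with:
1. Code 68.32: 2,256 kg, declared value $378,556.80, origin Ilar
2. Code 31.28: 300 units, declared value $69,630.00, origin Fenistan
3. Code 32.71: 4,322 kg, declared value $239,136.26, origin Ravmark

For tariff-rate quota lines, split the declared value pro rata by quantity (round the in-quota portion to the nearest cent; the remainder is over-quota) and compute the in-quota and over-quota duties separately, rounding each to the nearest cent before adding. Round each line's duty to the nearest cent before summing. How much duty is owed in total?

$37,340.64

Line 1 (68.32, Ilar, 2,256 kg, $378,556.80):
Base rate for 68.32 is 8%.
Origin Ilar qualifies under the Oros–Ilar agreement and 68.32 is covered: preferential rate 4.5% applies instead.
Duty = $378,556.80 × 4.5% = $17,035.06.
Line 2 (31.28, Fenistan, 300 units, $69,630.00):
Base rate for 31.28 is 3% + $1.32/unit.
Duty = $69,630.00 × 3% + 300 × $1.32 = $2,484.90.
Line 3 (32.71, Ravmark, 4,322 kg, $239,136.26):
Code 32.71 is under a tariff-rate quota (threshold 2,524 kg). In-quota: 2,524 kg at 3.5%; over-quota: 1,798 kg at 13%.
Pro-rata value split: in-quota = $239,136.26 × 2,524/4,322 = $139,652.92; over-quota = $239,136.26 − $139,652.92 = $99,483.34.
In-quota duty = $139,652.92 × 3.5% = $4,887.85. Over-quota duty = $99,483.34 × 13% = $12,932.83.
Line duty = $4,887.85 + $12,932.83 = $17,820.68.
Total = $17,035.06 + $2,484.90 + $17,820.68 = $37,340.64.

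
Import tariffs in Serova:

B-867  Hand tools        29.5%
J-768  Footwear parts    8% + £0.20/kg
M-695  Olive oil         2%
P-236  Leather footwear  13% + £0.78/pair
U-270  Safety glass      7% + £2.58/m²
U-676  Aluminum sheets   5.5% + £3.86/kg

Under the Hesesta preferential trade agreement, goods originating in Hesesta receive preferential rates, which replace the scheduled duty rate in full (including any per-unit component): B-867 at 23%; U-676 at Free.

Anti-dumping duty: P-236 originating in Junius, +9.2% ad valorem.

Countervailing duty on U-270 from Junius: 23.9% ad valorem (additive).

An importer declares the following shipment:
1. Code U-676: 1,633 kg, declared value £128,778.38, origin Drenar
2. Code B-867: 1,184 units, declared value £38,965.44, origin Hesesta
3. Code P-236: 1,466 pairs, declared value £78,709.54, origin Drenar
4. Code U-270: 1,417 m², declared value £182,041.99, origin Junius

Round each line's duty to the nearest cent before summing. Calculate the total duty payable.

£93,630.79

Line 1 (U-676, Drenar, 1,633 kg, £128,778.38):
Base rate for U-676 is 5.5% + £3.86/kg.
U-676 has an FTA preferential rate, but origin Drenar is not Hesesta; base rate stands.
Duty = £128,778.38 × 5.5% + 1,633 × £3.86 = £13,386.19.
Line 2 (B-867, Hesesta, 1,184 units, £38,965.44):
Base rate for B-867 is 29.5%.
Origin Hesesta qualifies under the Serova–Hesesta agreement and B-867 is covered: preferential rate 23% applies instead.
Duty = £38,965.44 × 23% = £8,962.05.
Line 3 (P-236, Drenar, 1,466 pairs, £78,709.54):
Base rate for P-236 is 13% + £0.78/pair.
The additional-duty order on P-236 targets Junius, not Drenar; it does not apply.
Duty = £78,709.54 × 13% + 1,466 × £0.78 = £11,375.72.
Line 4 (U-270, Junius, 1,417 m², £182,041.99):
Base rate for U-270 is 7% + £2.58/m².
Additional duty on U-270 from Junius: +23.9%. Applied ad valorem rate: 7% + 23.9% = 30.9%.
Duty = £182,041.99 × 30.9% + 1,417 × £2.58 = £59,906.83.
Total = £13,386.19 + £8,962.05 + £11,375.72 + £59,906.83 = £93,630.79.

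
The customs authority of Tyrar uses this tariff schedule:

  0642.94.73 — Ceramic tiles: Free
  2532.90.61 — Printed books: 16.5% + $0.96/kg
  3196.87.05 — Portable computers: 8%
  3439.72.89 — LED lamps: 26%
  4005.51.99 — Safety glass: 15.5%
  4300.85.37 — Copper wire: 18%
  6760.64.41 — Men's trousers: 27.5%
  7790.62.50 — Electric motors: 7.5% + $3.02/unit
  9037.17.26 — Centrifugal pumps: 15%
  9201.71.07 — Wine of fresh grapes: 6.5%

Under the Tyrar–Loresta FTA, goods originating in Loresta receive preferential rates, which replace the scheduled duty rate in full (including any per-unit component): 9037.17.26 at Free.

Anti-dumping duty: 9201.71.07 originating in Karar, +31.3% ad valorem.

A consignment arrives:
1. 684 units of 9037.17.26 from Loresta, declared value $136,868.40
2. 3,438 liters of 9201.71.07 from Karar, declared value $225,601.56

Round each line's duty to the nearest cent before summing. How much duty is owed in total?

$85,277.39

Line 1 (9037.17.26, Loresta, 684 units, $136,868.40):
Base rate for 9037.17.26 is 15%.
Origin Loresta qualifies under the Tyrar–Loresta agreement and 9037.17.26 is covered: preferential rate Free applies instead.
Duty = $136,868.40 × 0% = $0.00.
Line 2 (9201.71.07, Karar, 3,438 liters, $225,601.56):
Base rate for 9201.71.07 is 6.5%.
Additional duty on 9201.71.07 from Karar: +31.3%. Applied ad valorem rate: 6.5% + 31.3% = 37.8%.
Duty = $225,601.56 × 37.8% = $85,277.39.
Total = $0.00 + $85,277.39 = $85,277.39.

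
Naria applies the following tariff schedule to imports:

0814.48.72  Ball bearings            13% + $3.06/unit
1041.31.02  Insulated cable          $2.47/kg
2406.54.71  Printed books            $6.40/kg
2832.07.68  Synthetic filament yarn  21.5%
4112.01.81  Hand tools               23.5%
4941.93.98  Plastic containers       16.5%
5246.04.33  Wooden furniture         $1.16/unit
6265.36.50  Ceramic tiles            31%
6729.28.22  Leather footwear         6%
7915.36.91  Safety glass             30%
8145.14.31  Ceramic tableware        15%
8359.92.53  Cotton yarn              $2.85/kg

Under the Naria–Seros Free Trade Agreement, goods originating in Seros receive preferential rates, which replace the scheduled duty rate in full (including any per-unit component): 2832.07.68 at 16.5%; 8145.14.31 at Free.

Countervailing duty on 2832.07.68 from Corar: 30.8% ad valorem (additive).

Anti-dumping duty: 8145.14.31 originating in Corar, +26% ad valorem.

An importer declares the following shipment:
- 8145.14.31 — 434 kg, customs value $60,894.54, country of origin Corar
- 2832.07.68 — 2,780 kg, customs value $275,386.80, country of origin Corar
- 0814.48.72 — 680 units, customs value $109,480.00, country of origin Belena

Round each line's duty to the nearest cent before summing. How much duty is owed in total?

$185,307.26

Line 1 (8145.14.31, Corar, 434 kg, $60,894.54):
Base rate for 8145.14.31 is 15%.
8145.14.31 has an FTA preferential rate, but origin Corar is not Seros; base rate stands.
Additional duty on 8145.14.31 from Corar: +26%. Applied ad valorem rate: 15% + 26% = 41%.
Duty = $60,894.54 × 41% = $24,966.76.
Line 2 (2832.07.68, Corar, 2,780 kg, $275,386.80):
Base rate for 2832.07.68 is 21.5%.
2832.07.68 has an FTA preferential rate, but origin Corar is not Seros; base rate stands.
Additional duty on 2832.07.68 from Corar: +30.8%. Applied ad valorem rate: 21.5% + 30.8% = 52.3%.
Duty = $275,386.80 × 52.3% = $144,027.30.
Line 3 (0814.48.72, Belena, 680 units, $109,480.00):
Base rate for 0814.48.72 is 13% + $3.06/unit.
Duty = $109,480.00 × 13% + 680 × $3.06 = $16,313.20.
Total = $24,966.76 + $144,027.30 + $16,313.20 = $185,307.26.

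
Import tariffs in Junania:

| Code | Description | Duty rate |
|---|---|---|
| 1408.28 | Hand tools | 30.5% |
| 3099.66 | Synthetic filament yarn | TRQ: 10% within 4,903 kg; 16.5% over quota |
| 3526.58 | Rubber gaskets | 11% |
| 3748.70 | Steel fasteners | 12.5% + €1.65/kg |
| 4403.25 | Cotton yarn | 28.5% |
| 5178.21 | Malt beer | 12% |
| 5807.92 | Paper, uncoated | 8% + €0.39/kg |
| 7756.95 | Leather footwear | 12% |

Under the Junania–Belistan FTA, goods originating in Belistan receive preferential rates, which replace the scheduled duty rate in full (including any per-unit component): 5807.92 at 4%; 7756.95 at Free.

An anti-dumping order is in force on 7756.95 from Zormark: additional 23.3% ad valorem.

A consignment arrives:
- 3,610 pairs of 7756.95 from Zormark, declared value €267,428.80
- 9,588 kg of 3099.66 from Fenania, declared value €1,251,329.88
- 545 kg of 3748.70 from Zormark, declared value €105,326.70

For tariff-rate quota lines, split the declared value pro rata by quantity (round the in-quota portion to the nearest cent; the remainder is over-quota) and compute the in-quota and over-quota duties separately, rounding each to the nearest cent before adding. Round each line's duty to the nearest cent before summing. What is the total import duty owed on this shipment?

€273,344.00

Line 1 (7756.95, Zormark, 3,610 pairs, €267,428.80):
Base rate for 7756.95 is 12%.
7756.95 has an FTA preferential rate, but origin Zormark is not Belistan; base rate stands.
Additional duty on 7756.95 from Zormark: +23.3%. Applied ad valorem rate: 12% + 23.3% = 35.3%.
Duty = €267,428.80 × 35.3% = €94,402.37.
Line 2 (3099.66, Fenania, 9,588 kg, €1,251,329.88):
Code 3099.66 is under a tariff-rate quota (threshold 4,903 kg). In-quota: 4,903 kg at 10%; over-quota: 4,685 kg at 16.5%.
Pro-rata value split: in-quota = €1,251,329.88 × 4,903/9,588 = €639,890.53; over-quota = €1,251,329.88 − €639,890.53 = €611,439.35.
In-quota duty = €639,890.53 × 10% = €63,989.05. Over-quota duty = €611,439.35 × 16.5% = €100,887.49.
Line duty = €63,989.05 + €100,887.49 = €164,876.54.
Line 3 (3748.70, Zormark, 545 kg, €105,326.70):
Base rate for 3748.70 is 12.5% + €1.65/kg.
Duty = €105,326.70 × 12.5% + 545 × €1.65 = €14,065.09.
Total = €94,402.37 + €164,876.54 + €14,065.09 = €273,344.00.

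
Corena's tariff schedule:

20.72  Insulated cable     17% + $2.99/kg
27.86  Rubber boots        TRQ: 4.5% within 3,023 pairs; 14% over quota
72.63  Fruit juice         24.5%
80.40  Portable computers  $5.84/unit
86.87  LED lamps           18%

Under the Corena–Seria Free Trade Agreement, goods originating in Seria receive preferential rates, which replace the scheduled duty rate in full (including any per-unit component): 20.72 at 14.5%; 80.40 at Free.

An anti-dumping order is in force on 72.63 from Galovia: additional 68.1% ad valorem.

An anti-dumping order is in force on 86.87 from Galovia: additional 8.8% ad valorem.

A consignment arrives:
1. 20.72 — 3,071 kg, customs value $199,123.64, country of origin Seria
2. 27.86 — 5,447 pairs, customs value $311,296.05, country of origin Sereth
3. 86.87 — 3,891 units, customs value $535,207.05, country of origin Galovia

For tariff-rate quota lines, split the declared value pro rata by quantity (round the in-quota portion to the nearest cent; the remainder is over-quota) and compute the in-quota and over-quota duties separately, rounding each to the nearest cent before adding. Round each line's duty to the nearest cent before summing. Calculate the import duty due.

Line 1 (20.72, Seria, 3,071 kg, $199,123.64):
Base rate for 20.72 is 17% + $2.99/kg.
Origin Seria qualifies under the Corena–Seria agreement and 20.72 is covered: preferential rate 14.5% applies instead.
Duty = $199,123.64 × 14.5% = $28,872.93.
Line 2 (27.86, Sereth, 5,447 pairs, $311,296.05):
Code 27.86 is under a tariff-rate quota (threshold 3,023 pairs). In-quota: 3,023 pairs at 4.5%; over-quota: 2,424 pairs at 14%.
Pro-rata value split: in-quota = $311,296.05 × 3,023/5,447 = $172,764.45; over-quota = $311,296.05 − $172,764.45 = $138,531.60.
In-quota duty = $172,764.45 × 4.5% = $7,774.40. Over-quota duty = $138,531.60 × 14% = $19,394.42.
Line duty = $7,774.40 + $19,394.42 = $27,168.82.
Line 3 (86.87, Galovia, 3,891 units, $535,207.05):
Base rate for 86.87 is 18%.
Additional duty on 86.87 from Galovia: +8.8%. Applied ad valorem rate: 18% + 8.8% = 26.8%.
Duty = $535,207.05 × 26.8% = $143,435.49.
Total = $28,872.93 + $27,168.82 + $143,435.49 = $199,477.24.

$199,477.24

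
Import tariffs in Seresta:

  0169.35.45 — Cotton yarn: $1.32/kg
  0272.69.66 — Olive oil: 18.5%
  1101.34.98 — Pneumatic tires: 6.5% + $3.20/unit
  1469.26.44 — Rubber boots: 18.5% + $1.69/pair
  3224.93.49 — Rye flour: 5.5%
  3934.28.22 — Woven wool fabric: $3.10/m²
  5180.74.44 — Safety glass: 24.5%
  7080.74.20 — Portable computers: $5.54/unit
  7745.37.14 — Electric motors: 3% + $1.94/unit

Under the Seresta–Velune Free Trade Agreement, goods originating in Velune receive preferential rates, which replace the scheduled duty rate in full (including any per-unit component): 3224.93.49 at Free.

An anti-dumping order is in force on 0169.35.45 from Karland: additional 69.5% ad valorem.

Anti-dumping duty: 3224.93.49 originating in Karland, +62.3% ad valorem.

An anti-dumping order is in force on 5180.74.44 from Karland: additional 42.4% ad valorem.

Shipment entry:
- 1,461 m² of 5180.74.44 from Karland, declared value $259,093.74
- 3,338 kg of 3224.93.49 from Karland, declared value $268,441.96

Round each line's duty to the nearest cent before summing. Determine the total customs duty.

$355,337.36

Line 1 (5180.74.44, Karland, 1,461 m², $259,093.74):
Base rate for 5180.74.44 is 24.5%.
Additional duty on 5180.74.44 from Karland: +42.4%. Applied ad valorem rate: 24.5% + 42.4% = 66.9%.
Duty = $259,093.74 × 66.9% = $173,333.71.
Line 2 (3224.93.49, Karland, 3,338 kg, $268,441.96):
Base rate for 3224.93.49 is 5.5%.
3224.93.49 has an FTA preferential rate, but origin Karland is not Velune; base rate stands.
Additional duty on 3224.93.49 from Karland: +62.3%. Applied ad valorem rate: 5.5% + 62.3% = 67.8%.
Duty = $268,441.96 × 67.8% = $182,003.65.
Total = $173,333.71 + $182,003.65 = $355,337.36.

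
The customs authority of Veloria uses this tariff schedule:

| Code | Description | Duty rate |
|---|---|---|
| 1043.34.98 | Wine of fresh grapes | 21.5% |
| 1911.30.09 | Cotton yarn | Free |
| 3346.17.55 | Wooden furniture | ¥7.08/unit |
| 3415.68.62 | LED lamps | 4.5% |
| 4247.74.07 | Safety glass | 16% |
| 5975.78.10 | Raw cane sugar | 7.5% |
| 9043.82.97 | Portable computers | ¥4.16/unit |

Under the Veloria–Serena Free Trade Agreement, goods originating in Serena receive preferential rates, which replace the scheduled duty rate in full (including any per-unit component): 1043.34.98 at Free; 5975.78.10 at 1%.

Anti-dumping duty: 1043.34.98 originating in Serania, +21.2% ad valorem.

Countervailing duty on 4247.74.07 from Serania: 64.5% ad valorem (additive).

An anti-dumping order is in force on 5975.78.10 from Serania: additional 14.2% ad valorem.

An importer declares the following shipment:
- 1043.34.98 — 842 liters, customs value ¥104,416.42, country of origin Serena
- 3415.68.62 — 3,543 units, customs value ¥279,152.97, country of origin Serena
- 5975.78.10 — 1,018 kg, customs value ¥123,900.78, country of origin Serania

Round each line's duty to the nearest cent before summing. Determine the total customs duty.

¥39,448.35

Line 1 (1043.34.98, Serena, 842 liters, ¥104,416.42):
Base rate for 1043.34.98 is 21.5%.
Origin Serena qualifies under the Veloria–Serena agreement and 1043.34.98 is covered: preferential rate Free applies instead.
The additional-duty order on 1043.34.98 targets Serania, not Serena; it does not apply.
Duty = ¥104,416.42 × 0% = ¥0.00.
Line 2 (3415.68.62, Serena, 3,543 units, ¥279,152.97):
Base rate for 3415.68.62 is 4.5%.
Origin Serena is the FTA partner but 3415.68.62 is not on the preference list; base rate stands.
Duty = ¥279,152.97 × 4.5% = ¥12,561.88.
Line 3 (5975.78.10, Serania, 1,018 kg, ¥123,900.78):
Base rate for 5975.78.10 is 7.5%.
5975.78.10 has an FTA preferential rate, but origin Serania is not Serena; base rate stands.
Additional duty on 5975.78.10 from Serania: +14.2%. Applied ad valorem rate: 7.5% + 14.2% = 21.7%.
Duty = ¥123,900.78 × 21.7% = ¥26,886.47.
Total = ¥0.00 + ¥12,561.88 + ¥26,886.47 = ¥39,448.35.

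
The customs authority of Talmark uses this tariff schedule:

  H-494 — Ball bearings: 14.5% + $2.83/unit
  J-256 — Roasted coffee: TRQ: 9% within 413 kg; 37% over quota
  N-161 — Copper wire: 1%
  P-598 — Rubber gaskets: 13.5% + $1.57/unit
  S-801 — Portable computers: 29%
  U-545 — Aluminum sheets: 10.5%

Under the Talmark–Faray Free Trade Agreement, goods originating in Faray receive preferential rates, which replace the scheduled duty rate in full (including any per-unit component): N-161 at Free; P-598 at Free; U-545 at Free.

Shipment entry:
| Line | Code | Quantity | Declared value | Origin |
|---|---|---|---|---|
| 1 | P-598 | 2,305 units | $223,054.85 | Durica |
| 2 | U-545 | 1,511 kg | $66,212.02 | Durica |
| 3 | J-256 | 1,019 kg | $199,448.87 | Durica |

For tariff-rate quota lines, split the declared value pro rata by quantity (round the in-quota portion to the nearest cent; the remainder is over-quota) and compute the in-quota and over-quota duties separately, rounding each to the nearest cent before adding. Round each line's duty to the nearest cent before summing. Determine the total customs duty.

Line 1 (P-598, Durica, 2,305 units, $223,054.85):
Base rate for P-598 is 13.5% + $1.57/unit.
P-598 has an FTA preferential rate, but origin Durica is not Faray; base rate stands.
Duty = $223,054.85 × 13.5% + 2,305 × $1.57 = $33,731.25.
Line 2 (U-545, Durica, 1,511 kg, $66,212.02):
Base rate for U-545 is 10.5%.
U-545 has an FTA preferential rate, but origin Durica is not Faray; base rate stands.
Duty = $66,212.02 × 10.5% = $6,952.26.
Line 3 (J-256, Durica, 1,019 kg, $199,448.87):
Code J-256 is under a tariff-rate quota (threshold 413 kg). In-quota: 413 kg at 9%; over-quota: 606 kg at 37%.
Pro-rata value split: in-quota = $199,448.87 × 413/1,019 = $80,836.49; over-quota = $199,448.87 − $80,836.49 = $118,612.38.
In-quota duty = $80,836.49 × 9% = $7,275.28. Over-quota duty = $118,612.38 × 37% = $43,886.58.
Line duty = $7,275.28 + $43,886.58 = $51,161.86.
Total = $33,731.25 + $6,952.26 + $51,161.86 = $91,845.37.

$91,845.37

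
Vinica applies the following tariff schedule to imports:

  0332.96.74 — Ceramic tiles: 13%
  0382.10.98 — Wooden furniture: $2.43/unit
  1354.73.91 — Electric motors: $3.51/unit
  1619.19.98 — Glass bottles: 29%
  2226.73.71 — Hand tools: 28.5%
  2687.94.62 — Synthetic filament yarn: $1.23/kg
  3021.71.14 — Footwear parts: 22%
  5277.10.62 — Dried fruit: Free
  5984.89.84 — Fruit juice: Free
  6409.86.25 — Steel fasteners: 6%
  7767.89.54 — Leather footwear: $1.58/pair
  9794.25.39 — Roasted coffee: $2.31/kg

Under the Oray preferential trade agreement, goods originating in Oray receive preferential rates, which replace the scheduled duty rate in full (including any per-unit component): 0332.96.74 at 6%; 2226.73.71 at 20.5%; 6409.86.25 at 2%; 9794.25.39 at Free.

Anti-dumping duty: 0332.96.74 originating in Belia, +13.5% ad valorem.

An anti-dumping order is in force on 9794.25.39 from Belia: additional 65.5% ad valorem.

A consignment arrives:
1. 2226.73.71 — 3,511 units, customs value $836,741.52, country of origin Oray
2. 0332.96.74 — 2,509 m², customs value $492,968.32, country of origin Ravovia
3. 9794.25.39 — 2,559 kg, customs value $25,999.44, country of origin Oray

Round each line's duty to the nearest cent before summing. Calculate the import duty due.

Line 1 (2226.73.71, Oray, 3,511 units, $836,741.52):
Base rate for 2226.73.71 is 28.5%.
Origin Oray qualifies under the Vinica–Oray agreement and 2226.73.71 is covered: preferential rate 20.5% applies instead.
Duty = $836,741.52 × 20.5% = $171,532.01.
Line 2 (0332.96.74, Ravovia, 2,509 m², $492,968.32):
Base rate for 0332.96.74 is 13%.
0332.96.74 has an FTA preferential rate, but origin Ravovia is not Oray; base rate stands.
The additional-duty order on 0332.96.74 targets Belia, not Ravovia; it does not apply.
Duty = $492,968.32 × 13% = $64,085.88.
Line 3 (9794.25.39, Oray, 2,559 kg, $25,999.44):
Base rate for 9794.25.39 is $2.31/kg.
Origin Oray qualifies under the Vinica–Oray agreement and 9794.25.39 is covered: preferential rate Free applies instead.
The additional-duty order on 9794.25.39 targets Belia, not Oray; it does not apply.
Duty = $25,999.44 × 0% = $0.00.
Total = $171,532.01 + $64,085.88 + $0.00 = $235,617.89.

$235,617.89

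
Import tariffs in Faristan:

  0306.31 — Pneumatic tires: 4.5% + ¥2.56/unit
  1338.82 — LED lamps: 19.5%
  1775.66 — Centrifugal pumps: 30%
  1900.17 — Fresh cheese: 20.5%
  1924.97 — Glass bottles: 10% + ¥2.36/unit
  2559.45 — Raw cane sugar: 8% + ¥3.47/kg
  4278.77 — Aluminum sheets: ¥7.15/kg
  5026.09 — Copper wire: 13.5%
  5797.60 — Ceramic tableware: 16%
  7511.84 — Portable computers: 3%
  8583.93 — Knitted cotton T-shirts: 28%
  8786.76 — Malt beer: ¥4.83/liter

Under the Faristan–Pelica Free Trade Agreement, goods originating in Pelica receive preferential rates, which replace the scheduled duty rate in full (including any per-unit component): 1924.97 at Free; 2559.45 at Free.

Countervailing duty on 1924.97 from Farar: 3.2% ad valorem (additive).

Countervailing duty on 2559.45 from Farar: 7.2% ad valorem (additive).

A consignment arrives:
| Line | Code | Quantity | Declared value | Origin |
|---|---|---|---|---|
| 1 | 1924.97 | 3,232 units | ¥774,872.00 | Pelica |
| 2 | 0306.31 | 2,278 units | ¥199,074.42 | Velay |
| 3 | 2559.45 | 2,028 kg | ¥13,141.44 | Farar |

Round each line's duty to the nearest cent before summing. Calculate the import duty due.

Line 1 (1924.97, Pelica, 3,232 units, ¥774,872.00):
Base rate for 1924.97 is 10% + ¥2.36/unit.
Origin Pelica qualifies under the Faristan–Pelica agreement and 1924.97 is covered: preferential rate Free applies instead.
The additional-duty order on 1924.97 targets Farar, not Pelica; it does not apply.
Duty = ¥774,872.00 × 0% = ¥0.00.
Line 2 (0306.31, Velay, 2,278 units, ¥199,074.42):
Base rate for 0306.31 is 4.5% + ¥2.56/unit.
Duty = ¥199,074.42 × 4.5% + 2,278 × ¥2.56 = ¥14,790.03.
Line 3 (2559.45, Farar, 2,028 kg, ¥13,141.44):
Base rate for 2559.45 is 8% + ¥3.47/kg.
2559.45 has an FTA preferential rate, but origin Farar is not Pelica; base rate stands.
Additional duty on 2559.45 from Farar: +7.2%. Applied ad valorem rate: 8% + 7.2% = 15.2%.
Duty = ¥13,141.44 × 15.2% + 2,028 × ¥3.47 = ¥9,034.66.
Total = ¥0.00 + ¥14,790.03 + ¥9,034.66 = ¥23,824.69.

¥23,824.69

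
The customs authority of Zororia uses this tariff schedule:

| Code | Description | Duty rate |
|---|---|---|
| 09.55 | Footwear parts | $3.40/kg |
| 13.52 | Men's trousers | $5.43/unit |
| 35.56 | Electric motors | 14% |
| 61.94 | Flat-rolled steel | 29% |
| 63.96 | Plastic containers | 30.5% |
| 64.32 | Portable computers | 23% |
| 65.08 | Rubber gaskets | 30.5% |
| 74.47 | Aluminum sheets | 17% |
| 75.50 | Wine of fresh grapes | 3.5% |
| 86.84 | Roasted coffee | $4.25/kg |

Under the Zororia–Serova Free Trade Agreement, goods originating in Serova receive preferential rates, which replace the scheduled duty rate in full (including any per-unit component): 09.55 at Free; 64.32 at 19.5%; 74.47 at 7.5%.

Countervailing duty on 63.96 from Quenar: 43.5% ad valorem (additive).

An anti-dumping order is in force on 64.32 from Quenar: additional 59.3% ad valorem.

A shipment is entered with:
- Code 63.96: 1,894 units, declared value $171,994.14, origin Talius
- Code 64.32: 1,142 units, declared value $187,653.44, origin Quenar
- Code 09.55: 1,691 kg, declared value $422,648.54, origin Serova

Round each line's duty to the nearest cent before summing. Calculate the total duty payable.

$206,896.99

Line 1 (63.96, Talius, 1,894 units, $171,994.14):
Base rate for 63.96 is 30.5%.
The additional-duty order on 63.96 targets Quenar, not Talius; it does not apply.
Duty = $171,994.14 × 30.5% = $52,458.21.
Line 2 (64.32, Quenar, 1,142 units, $187,653.44):
Base rate for 64.32 is 23%.
64.32 has an FTA preferential rate, but origin Quenar is not Serova; base rate stands.
Additional duty on 64.32 from Quenar: +59.3%. Applied ad valorem rate: 23% + 59.3% = 82.3%.
Duty = $187,653.44 × 82.3% = $154,438.78.
Line 3 (09.55, Serova, 1,691 kg, $422,648.54):
Base rate for 09.55 is $3.40/kg.
Origin Serova qualifies under the Zororia–Serova agreement and 09.55 is covered: preferential rate Free applies instead.
Duty = $422,648.54 × 0% = $0.00.
Total = $52,458.21 + $154,438.78 + $0.00 = $206,896.99.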